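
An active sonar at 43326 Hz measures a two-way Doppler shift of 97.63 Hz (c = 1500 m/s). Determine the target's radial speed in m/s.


From fd = 2*f*v/c, v = c*fd/(2*f) = 1500 * 97.63 / (2*43326) = 1.69

1.69 m/s


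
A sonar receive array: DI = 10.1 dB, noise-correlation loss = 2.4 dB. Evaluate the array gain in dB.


AG = DI - L_corr = 10.1 - 2.4 = 7.7

7.7 dB


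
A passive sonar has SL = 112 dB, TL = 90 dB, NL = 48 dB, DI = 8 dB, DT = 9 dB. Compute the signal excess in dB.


-27 dB


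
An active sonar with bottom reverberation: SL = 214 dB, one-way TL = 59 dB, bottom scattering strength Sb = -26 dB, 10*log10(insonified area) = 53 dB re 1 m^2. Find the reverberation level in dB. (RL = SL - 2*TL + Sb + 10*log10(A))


RL = SL - 2*TL + Sb + 10*log10(A) = 214 - 2*59 + (-26) + 53 = 123

123 dB


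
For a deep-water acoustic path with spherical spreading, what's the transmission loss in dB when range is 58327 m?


95.32 dB


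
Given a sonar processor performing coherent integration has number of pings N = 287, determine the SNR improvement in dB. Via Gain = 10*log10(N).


Gain = 10*log10(287) = 24.58

24.58 dB


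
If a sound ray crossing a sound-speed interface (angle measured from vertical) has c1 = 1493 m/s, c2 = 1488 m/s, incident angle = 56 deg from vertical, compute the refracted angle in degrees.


55.72 deg


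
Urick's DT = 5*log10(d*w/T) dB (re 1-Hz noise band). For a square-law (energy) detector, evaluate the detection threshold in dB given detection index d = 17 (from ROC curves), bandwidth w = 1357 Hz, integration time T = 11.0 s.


16.61 dB


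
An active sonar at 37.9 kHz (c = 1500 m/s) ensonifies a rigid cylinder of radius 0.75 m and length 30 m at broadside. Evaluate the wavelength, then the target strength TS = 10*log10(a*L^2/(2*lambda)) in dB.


Step 1: lambda = c/f = 1500/37900 = 0.03958 m
Step 2: TS = 10*log10(a*L^2/(2*lambda)) = 10*log10(0.75*30^2/(2*0.03958)) = 39.31

39.31 dB


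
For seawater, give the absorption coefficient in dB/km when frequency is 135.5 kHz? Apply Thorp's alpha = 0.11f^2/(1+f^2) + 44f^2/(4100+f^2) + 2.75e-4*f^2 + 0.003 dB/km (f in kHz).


f^2 = 18360.25
alpha = 0.11*18360.25/(1+18360.25) + 44*18360.25/(4100+18360.25) + 2.75e-4*18360.25 + 0.003 = 41.13

41.13 dB/km


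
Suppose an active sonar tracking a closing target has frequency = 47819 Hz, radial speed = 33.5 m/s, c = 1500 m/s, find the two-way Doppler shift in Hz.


2135.92 Hz


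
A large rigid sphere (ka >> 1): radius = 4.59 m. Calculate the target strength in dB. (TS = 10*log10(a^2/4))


7.22 dB


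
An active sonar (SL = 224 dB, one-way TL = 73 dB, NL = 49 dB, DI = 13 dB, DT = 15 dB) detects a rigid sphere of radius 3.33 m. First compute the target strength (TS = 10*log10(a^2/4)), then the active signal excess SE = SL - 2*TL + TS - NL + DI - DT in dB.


Step 1: TS = 10*log10(3.33^2/4) = 4.43 dB
Step 2: SE = SL - 2*TL + TS - NL + DI - DT = 224 - 2*73 + (4.43) - 49 + 13 - 15 = 31.43

31.43 dB


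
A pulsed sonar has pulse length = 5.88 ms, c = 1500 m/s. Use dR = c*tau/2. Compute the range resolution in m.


dR = c*tau/2 = 1500 * 5.88e-3 / 2 = 4.41

4.41 m


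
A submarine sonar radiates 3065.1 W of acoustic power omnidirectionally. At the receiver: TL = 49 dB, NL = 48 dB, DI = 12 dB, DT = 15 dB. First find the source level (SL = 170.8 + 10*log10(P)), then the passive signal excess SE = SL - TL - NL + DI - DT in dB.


Step 1: SL = 170.8 + 10*log10(3065.1) = 205.66 dB
Step 2: SE = SL - TL - NL + DI - DT = 205.66 - 49 - 48 + 12 - 15 = 105.66

105.66 dB


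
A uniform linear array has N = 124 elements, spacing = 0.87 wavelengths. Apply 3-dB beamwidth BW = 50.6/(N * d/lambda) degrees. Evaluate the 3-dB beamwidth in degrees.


BW = 50.6 / (124 * 0.87) = 50.6 / 107.88 = 0.47

0.47 deg


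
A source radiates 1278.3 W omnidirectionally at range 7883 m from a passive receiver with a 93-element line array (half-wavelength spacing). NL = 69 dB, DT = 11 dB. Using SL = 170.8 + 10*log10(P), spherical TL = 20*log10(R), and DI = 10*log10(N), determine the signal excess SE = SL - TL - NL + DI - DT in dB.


63.62 dB


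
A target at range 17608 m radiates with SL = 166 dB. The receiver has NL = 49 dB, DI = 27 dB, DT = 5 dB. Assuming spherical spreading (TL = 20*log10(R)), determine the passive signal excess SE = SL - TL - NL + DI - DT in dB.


Step 1: TL = 20*log10(17608) = 84.91 dB
Step 2: SE = 166 - 84.91 - 49 + 27 - 5 = 54.09

54.09 dB


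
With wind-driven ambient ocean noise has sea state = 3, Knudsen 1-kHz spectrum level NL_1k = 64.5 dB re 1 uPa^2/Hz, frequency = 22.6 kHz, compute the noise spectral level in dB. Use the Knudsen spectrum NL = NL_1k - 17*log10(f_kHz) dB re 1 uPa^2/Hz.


NL = NL_1k - 17*log10(f_kHz) = 64.5 - 17*log10(22.6) = 64.5 - (23.02) = 41.48

41.48 dB


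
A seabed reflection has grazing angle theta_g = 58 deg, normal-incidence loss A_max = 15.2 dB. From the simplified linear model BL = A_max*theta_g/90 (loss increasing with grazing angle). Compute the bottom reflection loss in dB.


BL = A_max * theta_g / 90 = 15.2 * 58 / 90 = 9.8

9.8 dB


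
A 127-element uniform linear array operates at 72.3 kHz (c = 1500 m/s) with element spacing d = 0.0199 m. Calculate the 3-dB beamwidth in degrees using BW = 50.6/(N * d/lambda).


Step 1: lambda = 1500/72300 = 0.02075 m
Step 2: d/lambda = 0.0199/0.02075 = 0.959
Step 3: BW = 50.6/(N * d/lambda) = 50.6/(127 * 0.959) = 0.42

0.42 deg


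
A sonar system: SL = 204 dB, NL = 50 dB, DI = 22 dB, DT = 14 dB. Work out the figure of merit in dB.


FOM = SL - NL + DI - DT = 204 - 50 + 22 - 14 = 162

162 dB


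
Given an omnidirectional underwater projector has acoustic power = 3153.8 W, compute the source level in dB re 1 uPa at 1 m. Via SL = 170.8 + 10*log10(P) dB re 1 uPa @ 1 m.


SL = 170.8 + 10*log10(3153.8) = 170.8 + 34.99 = 205.79

205.79 dB


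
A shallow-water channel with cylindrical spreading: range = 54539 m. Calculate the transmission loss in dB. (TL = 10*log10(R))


47.37 dB


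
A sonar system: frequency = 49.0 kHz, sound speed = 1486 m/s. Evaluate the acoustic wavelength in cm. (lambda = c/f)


lambda = c/f = 1486 / 49000 = 0.0303 m = 3.03 cm

3.03 cm


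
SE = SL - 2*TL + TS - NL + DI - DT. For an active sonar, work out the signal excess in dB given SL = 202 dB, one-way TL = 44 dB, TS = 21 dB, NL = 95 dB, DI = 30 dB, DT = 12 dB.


SE = SL - 2*TL + TS - NL + DI - DT = 202 - 2*44 + (21) - 95 + 30 - 12 = 58

58 dB


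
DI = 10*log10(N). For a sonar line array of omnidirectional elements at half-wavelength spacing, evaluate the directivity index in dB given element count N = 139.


DI = 10*log10(139) = 21.43

21.43 dB


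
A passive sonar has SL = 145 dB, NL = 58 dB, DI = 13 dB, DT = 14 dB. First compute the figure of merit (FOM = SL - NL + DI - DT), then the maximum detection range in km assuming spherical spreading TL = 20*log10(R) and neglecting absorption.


Step 1: FOM = SL - NL + DI - DT = 145 - 58 + 13 - 14 = 86 dB
Step 2: at max range FOM = TL = 20*log10(R), so R = 10^(86/20) = 19952.62 m = 19.95 km

19.95 km


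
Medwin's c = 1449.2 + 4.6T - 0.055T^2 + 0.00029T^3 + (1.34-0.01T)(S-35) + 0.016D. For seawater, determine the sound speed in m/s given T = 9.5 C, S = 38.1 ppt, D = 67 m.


c = 1449.2 + 4.6*9.5 - 0.055*9.5^2 + 0.00029*9.5^3 + (1.34 - 0.01*9.5)*(38.1 - 35) + 0.016*67 = 1493.12

1493.12 m/s


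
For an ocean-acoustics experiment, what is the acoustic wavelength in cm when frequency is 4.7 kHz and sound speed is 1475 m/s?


31.38 cm


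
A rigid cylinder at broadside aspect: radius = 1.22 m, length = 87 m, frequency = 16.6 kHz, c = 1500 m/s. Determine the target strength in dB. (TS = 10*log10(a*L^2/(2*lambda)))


lambda = 1500/16600 = 0.09036 m
TS = 10*log10(1.22*87^2/(2*0.09036)) = 47.08

47.08 dB


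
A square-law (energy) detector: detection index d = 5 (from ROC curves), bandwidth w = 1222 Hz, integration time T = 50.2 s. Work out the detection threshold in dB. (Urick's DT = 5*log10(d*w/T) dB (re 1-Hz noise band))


10.43 dB


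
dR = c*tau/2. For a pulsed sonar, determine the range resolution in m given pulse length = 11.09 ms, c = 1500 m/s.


dR = c*tau/2 = 1500 * 11.09e-3 / 2 = 8.3175

8.3175 m


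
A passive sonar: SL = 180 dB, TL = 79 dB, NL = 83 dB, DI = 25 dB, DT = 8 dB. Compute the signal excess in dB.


35 dB


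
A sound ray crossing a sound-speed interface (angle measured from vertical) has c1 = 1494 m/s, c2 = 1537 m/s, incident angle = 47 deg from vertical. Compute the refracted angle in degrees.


sin(theta2) = (c2/c1)*sin(theta1) = (1537/1494)*sin(47 deg) = 0.7524
theta2 = arcsin(0.7524) = 48.8

48.8 deg


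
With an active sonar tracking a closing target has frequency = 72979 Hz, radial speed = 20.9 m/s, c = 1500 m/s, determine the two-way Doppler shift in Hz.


fd = 2*f*v/c = 2 * 72979 * 20.9 / 1500 = 2033.68

2033.68 Hz


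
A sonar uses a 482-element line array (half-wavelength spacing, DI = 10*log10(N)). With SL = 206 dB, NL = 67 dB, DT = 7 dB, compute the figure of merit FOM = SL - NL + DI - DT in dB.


Step 1: DI = 10*log10(482) = 26.83 dB
Step 2: FOM = SL - NL + DI - DT = 206 - 67 + 26.83 - 7 = 158.83

158.83 dB


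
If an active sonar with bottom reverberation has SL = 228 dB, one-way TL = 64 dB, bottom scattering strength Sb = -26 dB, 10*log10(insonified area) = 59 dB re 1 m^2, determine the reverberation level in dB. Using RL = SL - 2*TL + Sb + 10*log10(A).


RL = SL - 2*TL + Sb + 10*log10(A) = 228 - 2*64 + (-26) + 59 = 133

133 dB


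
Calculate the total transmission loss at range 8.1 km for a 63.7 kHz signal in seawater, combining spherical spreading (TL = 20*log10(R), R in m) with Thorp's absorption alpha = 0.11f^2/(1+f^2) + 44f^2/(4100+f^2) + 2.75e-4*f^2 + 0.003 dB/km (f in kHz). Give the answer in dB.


Step 1 (Thorp): alpha = 0.11*4057.69/(1+4057.69) + 44*4057.69/(4100+4057.69) + 2.75e-4*4057.69 + 0.003 = 23.1147 dB/km
Step 2: TL_spread = 20*log10(8100) = 78.17 dB
Step 3: TL_abs = alpha*R = 23.1147 * 8.1 = 187.23 dB
Step 4: TL_total = 78.17 + 187.23 = 265.4

265.4 dB


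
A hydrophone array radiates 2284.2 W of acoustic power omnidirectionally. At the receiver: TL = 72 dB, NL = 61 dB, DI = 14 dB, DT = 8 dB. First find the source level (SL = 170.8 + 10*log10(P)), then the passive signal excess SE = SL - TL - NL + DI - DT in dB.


Step 1: SL = 170.8 + 10*log10(2284.2) = 204.39 dB
Step 2: SE = SL - TL - NL + DI - DT = 204.39 - 72 - 61 + 14 - 8 = 77.39

77.39 dB


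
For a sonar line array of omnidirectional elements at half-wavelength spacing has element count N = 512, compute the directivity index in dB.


27.09 dB


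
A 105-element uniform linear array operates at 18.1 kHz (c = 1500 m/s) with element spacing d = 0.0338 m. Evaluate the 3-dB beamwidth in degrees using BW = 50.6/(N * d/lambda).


Step 1: lambda = 1500/18100 = 0.08287 m
Step 2: d/lambda = 0.0338/0.08287 = 0.4079
Step 3: BW = 50.6/(N * d/lambda) = 50.6/(105 * 0.4079) = 1.18

1.18 deg


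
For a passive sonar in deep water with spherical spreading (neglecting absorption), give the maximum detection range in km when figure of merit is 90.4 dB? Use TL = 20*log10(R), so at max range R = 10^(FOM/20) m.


At max range FOM = TL, so 20*log10(R) = 90.4
R = 10^(90.4/20) = 33113.11 m = 33.11 km

33.11 km


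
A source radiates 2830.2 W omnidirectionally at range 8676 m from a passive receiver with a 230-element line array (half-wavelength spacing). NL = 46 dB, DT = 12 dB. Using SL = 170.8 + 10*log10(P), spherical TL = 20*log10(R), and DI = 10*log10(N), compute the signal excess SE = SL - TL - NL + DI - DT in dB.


Step 1: SL = 170.8 + 10*log10(2830.2) = 205.32 dB
Step 2: TL = 20*log10(8676) = 78.77 dB
Step 3: DI = 10*log10(230) = 23.62 dB
Step 4: SE = SL - TL - NL + DI - DT = 205.32 - 78.77 - 46 + 23.62 - 12 = 92.17

92.17 dB


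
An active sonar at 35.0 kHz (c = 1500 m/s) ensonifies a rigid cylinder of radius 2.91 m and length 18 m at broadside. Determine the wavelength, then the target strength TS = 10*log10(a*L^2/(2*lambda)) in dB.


Step 1: lambda = c/f = 1500/35000 = 0.04286 m
Step 2: TS = 10*log10(a*L^2/(2*lambda)) = 10*log10(2.91*18^2/(2*0.04286)) = 40.41

40.41 dB


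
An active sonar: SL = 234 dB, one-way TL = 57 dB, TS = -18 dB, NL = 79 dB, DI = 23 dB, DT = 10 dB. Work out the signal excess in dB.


SE = SL - 2*TL + TS - NL + DI - DT = 234 - 2*57 + (-18) - 79 + 23 - 10 = 36

36 dB


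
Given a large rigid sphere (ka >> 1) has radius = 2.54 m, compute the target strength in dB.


TS = 10*log10(2.54^2 / 4) = 10*log10(1.6129) = 2.08

2.08 dB


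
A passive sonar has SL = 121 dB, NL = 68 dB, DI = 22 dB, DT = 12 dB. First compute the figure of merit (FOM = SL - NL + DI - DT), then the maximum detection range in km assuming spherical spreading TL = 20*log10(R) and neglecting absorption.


Step 1: FOM = SL - NL + DI - DT = 121 - 68 + 22 - 12 = 63 dB
Step 2: at max range FOM = TL = 20*log10(R), so R = 10^(63/20) = 1412.54 m = 1.41 km

1.41 km


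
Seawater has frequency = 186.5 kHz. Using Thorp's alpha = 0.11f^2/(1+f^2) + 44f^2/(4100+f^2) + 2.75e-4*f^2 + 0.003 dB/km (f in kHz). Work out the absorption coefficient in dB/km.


f^2 = 34782.25
alpha = 0.11*34782.25/(1+34782.25) + 44*34782.25/(4100+34782.25) + 2.75e-4*34782.25 + 0.003 = 49.038

49.038 dB/km


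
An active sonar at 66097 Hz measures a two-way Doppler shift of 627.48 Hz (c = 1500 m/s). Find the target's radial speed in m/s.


From fd = 2*f*v/c, v = c*fd/(2*f) = 1500 * 627.48 / (2*66097) = 7.12

7.12 m/s


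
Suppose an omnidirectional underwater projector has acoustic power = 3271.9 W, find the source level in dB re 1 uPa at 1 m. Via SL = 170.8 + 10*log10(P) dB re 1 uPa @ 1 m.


205.95 dB


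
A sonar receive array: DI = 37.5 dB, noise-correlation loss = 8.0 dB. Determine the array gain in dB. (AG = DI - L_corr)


AG = DI - L_corr = 37.5 - 8.0 = 29.5

29.5 dB


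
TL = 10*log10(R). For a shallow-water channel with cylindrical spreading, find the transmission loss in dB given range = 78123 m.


TL = 10*log10(78123) = 48.93

48.93 dB


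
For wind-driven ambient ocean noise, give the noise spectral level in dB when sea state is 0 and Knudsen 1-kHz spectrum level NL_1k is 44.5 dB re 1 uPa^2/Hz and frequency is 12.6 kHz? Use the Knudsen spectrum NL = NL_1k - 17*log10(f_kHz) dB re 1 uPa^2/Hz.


NL = NL_1k - 17*log10(f_kHz) = 44.5 - 17*log10(12.6) = 44.5 - (18.71) = 25.79

25.79 dB


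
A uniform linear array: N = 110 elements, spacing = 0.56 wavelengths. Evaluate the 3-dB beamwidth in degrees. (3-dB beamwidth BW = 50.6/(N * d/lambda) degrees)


0.82 deg


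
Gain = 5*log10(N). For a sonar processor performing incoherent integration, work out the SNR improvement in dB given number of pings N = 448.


13.26 dB


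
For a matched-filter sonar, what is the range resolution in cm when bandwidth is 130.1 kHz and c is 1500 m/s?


dR = c/(2*BW) = 1500 / (2 * 130.1e3) = 0.0058 m = 0.58 cm

0.58 cm


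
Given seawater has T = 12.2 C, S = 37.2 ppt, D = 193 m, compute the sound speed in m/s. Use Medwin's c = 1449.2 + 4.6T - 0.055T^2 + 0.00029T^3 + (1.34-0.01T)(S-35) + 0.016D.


c = 1449.2 + 4.6*12.2 - 0.055*12.2^2 + 0.00029*12.2^3 + (1.34 - 0.01*12.2)*(37.2 - 35) + 0.016*193 = 1503.43

1503.43 m/s


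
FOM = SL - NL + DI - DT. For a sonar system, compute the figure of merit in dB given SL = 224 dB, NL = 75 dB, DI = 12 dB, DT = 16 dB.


145 dB


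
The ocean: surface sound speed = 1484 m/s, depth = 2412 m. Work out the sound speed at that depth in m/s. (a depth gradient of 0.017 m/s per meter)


c = 1484 + 0.017 * 2412 = 1525.004

1525.004 m/s


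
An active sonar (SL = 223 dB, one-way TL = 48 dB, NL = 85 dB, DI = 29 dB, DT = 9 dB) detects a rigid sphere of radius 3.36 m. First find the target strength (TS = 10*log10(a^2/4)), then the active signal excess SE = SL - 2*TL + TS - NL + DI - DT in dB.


Step 1: TS = 10*log10(3.36^2/4) = 4.51 dB
Step 2: SE = SL - 2*TL + TS - NL + DI - DT = 223 - 2*48 + (4.51) - 85 + 29 - 9 = 66.51

66.51 dB


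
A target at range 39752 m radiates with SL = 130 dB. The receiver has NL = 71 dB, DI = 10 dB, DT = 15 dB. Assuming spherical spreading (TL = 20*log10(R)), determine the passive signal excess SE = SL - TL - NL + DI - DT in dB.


Step 1: TL = 20*log10(39752) = 91.99 dB
Step 2: SE = 130 - 91.99 - 71 + 10 - 15 = -37.99

-37.99 dB


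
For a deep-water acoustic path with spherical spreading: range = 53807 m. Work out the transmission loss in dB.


TL = 20*log10(53807) = 94.62

94.62 dB


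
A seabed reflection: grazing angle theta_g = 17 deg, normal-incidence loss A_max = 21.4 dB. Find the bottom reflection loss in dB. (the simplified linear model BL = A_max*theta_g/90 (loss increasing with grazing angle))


BL = A_max * theta_g / 90 = 21.4 * 17 / 90 = 4.04

4.04 dB


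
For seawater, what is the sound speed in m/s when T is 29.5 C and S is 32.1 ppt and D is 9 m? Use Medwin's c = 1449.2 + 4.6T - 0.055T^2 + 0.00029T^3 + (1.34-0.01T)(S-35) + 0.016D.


c = 1449.2 + 4.6*29.5 - 0.055*29.5^2 + 0.00029*29.5^3 + (1.34 - 0.01*29.5)*(32.1 - 35) + 0.016*9 = 1541.59

1541.59 m/s


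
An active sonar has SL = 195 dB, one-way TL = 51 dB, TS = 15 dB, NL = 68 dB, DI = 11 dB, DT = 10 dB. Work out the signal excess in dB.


SE = SL - 2*TL + TS - NL + DI - DT = 195 - 2*51 + (15) - 68 + 11 - 10 = 41

41 dB


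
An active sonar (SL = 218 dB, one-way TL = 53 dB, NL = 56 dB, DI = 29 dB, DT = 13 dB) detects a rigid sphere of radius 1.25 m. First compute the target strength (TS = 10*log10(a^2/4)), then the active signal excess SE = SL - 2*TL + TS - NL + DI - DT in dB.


Step 1: TS = 10*log10(1.25^2/4) = -4.08 dB
Step 2: SE = SL - 2*TL + TS - NL + DI - DT = 218 - 2*53 + (-4.08) - 56 + 29 - 13 = 67.92

67.92 dB


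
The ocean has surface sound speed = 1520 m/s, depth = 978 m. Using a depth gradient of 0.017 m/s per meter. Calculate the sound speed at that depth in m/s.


c = 1520 + 0.017 * 978 = 1536.626

1536.626 m/s


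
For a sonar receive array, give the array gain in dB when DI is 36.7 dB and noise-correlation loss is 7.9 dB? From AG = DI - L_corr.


AG = DI - L_corr = 36.7 - 7.9 = 28.8

28.8 dB


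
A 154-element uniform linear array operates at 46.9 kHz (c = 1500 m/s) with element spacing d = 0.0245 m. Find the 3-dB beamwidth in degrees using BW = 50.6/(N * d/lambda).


0.43 deg


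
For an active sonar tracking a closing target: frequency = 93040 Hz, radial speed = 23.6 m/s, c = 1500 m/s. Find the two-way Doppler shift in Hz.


fd = 2*f*v/c = 2 * 93040 * 23.6 / 1500 = 2927.66

2927.66 Hz


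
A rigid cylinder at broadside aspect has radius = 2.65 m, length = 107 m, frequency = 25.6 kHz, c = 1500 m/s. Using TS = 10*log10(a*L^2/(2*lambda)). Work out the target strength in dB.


lambda = 1500/25600 = 0.05859 m
TS = 10*log10(2.65*107^2/(2*0.05859)) = 54.13

54.13 dB


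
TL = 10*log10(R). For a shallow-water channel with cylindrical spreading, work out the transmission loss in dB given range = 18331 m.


TL = 10*log10(18331) = 42.63

42.63 dB


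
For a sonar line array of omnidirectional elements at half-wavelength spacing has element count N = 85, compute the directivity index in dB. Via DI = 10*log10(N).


DI = 10*log10(85) = 19.29

19.29 dB


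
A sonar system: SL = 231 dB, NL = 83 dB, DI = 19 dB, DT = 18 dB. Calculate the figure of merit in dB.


FOM = SL - NL + DI - DT = 231 - 83 + 19 - 18 = 149

149 dB


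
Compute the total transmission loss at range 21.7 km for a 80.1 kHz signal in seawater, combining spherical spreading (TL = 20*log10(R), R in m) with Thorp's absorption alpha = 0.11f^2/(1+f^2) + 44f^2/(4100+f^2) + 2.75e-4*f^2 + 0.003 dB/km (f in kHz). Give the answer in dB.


Step 1 (Thorp): alpha = 0.11*6416.01/(1+6416.01) + 44*6416.01/(4100+6416.01) + 2.75e-4*6416.01 + 0.003 = 28.7226 dB/km
Step 2: TL_spread = 20*log10(21700) = 86.73 dB
Step 3: TL_abs = alpha*R = 28.7226 * 21.7 = 623.28 dB
Step 4: TL_total = 86.73 + 623.28 = 710.01

710.01 dB


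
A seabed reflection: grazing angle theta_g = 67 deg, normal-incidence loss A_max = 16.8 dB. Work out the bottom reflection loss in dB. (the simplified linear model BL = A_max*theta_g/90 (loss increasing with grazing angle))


BL = A_max * theta_g / 90 = 16.8 * 67 / 90 = 12.51

12.51 dB


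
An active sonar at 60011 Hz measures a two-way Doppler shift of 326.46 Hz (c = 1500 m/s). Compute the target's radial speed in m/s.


From fd = 2*f*v/c, v = c*fd/(2*f) = 1500 * 326.46 / (2*60011) = 4.08

4.08 m/s


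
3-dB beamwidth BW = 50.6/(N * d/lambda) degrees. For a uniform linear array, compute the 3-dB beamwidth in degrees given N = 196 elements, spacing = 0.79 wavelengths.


0.33 deg


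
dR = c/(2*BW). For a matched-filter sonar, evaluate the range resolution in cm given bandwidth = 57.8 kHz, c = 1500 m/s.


dR = c/(2*BW) = 1500 / (2 * 57.8e3) = 0.013 m = 1.3 cm

1.3 cm


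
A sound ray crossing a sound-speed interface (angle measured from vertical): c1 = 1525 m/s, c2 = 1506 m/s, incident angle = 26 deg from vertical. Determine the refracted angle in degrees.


25.65 deg


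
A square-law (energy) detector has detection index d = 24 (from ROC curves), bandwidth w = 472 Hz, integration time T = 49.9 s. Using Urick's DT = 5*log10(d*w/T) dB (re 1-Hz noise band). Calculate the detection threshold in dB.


DT = 5*log10(d*w/T) = 5*log10(24 * 472 / 49.9) = 5*log10(227.01) = 11.78

11.78 dB


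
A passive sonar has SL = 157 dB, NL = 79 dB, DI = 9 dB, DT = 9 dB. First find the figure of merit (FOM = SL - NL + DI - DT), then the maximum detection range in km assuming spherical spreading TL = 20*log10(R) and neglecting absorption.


Step 1: FOM = SL - NL + DI - DT = 157 - 79 + 9 - 9 = 78 dB
Step 2: at max range FOM = TL = 20*log10(R), so R = 10^(78/20) = 7943.28 m = 7.94 km

7.94 km


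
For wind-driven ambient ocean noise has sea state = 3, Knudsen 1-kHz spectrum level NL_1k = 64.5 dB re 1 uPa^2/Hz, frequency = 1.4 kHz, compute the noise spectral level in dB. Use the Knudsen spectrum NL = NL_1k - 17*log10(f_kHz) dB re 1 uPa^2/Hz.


NL = NL_1k - 17*log10(f_kHz) = 64.5 - 17*log10(1.4) = 64.5 - (2.48) = 62.02

62.02 dB


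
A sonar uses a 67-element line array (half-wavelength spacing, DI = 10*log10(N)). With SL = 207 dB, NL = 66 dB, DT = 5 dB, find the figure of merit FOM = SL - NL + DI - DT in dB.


154.26 dB


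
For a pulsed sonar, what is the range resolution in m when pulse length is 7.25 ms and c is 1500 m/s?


dR = c*tau/2 = 1500 * 7.25e-3 / 2 = 5.4375

5.4375 m


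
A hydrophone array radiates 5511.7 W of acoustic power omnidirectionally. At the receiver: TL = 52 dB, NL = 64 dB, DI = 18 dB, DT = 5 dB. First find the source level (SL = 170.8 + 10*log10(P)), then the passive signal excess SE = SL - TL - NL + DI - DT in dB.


Step 1: SL = 170.8 + 10*log10(5511.7) = 208.21 dB
Step 2: SE = SL - TL - NL + DI - DT = 208.21 - 52 - 64 + 18 - 5 = 105.21

105.21 dB


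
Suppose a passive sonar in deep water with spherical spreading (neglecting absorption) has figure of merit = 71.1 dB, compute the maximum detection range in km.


At max range FOM = TL, so 20*log10(R) = 71.1
R = 10^(71.1/20) = 3589.22 m = 3.59 km

3.59 km


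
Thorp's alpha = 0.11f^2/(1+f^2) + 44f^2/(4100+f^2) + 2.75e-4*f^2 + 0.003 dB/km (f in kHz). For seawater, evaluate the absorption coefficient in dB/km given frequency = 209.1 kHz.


52.365 dB/km


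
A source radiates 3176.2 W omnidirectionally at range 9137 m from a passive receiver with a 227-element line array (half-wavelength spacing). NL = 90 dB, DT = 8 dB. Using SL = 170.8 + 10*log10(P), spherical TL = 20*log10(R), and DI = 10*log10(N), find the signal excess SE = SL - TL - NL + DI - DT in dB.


Step 1: SL = 170.8 + 10*log10(3176.2) = 205.82 dB
Step 2: TL = 20*log10(9137) = 79.22 dB
Step 3: DI = 10*log10(227) = 23.56 dB
Step 4: SE = SL - TL - NL + DI - DT = 205.82 - 79.22 - 90 + 23.56 - 8 = 52.16

52.16 dB


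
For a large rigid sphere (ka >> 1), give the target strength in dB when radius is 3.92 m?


5.85 dB


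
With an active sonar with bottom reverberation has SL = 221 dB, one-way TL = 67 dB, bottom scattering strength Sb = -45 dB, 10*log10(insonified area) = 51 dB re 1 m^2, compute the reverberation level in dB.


RL = SL - 2*TL + Sb + 10*log10(A) = 221 - 2*67 + (-45) + 51 = 93

93 dB


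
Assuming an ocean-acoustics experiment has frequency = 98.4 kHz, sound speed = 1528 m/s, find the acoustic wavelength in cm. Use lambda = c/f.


lambda = c/f = 1528 / 98400 = 0.0155 m = 1.55 cm

1.55 cm


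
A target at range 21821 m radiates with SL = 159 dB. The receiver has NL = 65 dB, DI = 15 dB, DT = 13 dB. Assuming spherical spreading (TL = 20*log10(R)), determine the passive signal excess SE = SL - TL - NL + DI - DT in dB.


Step 1: TL = 20*log10(21821) = 86.78 dB
Step 2: SE = 159 - 86.78 - 65 + 15 - 13 = 9.22

9.22 dB


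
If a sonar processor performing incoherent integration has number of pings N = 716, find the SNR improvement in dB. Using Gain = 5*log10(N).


14.27 dB


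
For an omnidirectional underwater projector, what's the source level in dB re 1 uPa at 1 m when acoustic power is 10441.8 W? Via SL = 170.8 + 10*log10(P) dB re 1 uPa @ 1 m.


SL = 170.8 + 10*log10(10441.8) = 170.8 + 40.19 = 210.99

210.99 dB


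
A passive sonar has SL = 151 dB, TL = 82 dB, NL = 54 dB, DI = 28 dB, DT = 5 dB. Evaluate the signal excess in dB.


SE = SL - TL - NL + DI - DT = 151 - 82 - 54 + 28 - 5 = 38

38 dB


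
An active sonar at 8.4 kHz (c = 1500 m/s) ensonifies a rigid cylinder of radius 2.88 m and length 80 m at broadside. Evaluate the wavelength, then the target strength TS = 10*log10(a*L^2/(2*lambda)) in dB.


Step 1: lambda = c/f = 1500/8400 = 0.17857 m
Step 2: TS = 10*log10(a*L^2/(2*lambda)) = 10*log10(2.88*80^2/(2*0.17857)) = 47.13

47.13 dB


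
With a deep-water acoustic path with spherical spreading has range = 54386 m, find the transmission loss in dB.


94.71 dB


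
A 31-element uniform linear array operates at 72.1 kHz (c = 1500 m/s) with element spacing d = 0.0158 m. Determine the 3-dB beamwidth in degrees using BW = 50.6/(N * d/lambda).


2.15 deg


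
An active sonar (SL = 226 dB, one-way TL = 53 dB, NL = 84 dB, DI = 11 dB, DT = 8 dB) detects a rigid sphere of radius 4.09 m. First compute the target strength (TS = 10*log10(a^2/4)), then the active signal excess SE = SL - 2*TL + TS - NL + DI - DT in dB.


Step 1: TS = 10*log10(4.09^2/4) = 6.21 dB
Step 2: SE = SL - 2*TL + TS - NL + DI - DT = 226 - 2*53 + (6.21) - 84 + 11 - 8 = 45.21

45.21 dB


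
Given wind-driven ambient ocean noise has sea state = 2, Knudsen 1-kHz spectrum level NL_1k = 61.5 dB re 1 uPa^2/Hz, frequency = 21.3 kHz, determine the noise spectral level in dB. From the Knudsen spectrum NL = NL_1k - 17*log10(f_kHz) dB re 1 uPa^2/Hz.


38.92 dB


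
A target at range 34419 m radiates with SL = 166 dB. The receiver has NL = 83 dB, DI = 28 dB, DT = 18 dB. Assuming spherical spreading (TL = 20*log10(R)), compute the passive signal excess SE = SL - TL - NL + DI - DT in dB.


Step 1: TL = 20*log10(34419) = 90.74 dB
Step 2: SE = 166 - 90.74 - 83 + 28 - 18 = 2.26

2.26 dB


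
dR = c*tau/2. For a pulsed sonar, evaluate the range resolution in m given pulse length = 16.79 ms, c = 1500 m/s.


dR = c*tau/2 = 1500 * 16.79e-3 / 2 = 12.5925

12.5925 m


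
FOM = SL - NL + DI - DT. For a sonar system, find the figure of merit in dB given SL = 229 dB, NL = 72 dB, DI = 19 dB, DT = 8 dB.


FOM = SL - NL + DI - DT = 229 - 72 + 19 - 8 = 168

168 dB


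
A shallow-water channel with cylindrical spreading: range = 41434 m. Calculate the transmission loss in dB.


TL = 10*log10(41434) = 46.17

46.17 dB


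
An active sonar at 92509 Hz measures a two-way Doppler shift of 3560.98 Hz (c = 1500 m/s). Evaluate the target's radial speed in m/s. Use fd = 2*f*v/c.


From fd = 2*f*v/c, v = c*fd/(2*f) = 1500 * 3560.98 / (2*92509) = 28.87

28.87 m/s


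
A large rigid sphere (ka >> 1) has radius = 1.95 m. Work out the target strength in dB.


TS = 10*log10(1.95^2 / 4) = 10*log10(0.950625) = -0.22

-0.22 dB


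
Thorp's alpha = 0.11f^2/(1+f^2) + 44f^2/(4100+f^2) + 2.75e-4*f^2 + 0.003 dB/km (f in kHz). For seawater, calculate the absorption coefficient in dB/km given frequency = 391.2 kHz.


f^2 = 153037.44
alpha = 0.11*153037.44/(1+153037.44) + 44*153037.44/(4100+153037.44) + 2.75e-4*153037.44 + 0.003 = 85.05

85.05 dB/km


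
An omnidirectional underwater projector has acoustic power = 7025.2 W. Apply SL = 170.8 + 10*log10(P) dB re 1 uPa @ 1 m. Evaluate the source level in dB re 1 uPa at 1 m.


SL = 170.8 + 10*log10(7025.2) = 170.8 + 38.47 = 209.27

209.27 dB


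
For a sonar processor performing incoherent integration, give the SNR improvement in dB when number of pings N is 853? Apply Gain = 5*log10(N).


Gain = 5*log10(853) = 14.65

14.65 dB


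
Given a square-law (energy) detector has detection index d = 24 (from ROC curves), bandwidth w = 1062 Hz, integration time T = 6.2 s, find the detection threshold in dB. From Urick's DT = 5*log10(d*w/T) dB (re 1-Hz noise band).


DT = 5*log10(d*w/T) = 5*log10(24 * 1062 / 6.2) = 5*log10(4110.97) = 18.07

18.07 dB


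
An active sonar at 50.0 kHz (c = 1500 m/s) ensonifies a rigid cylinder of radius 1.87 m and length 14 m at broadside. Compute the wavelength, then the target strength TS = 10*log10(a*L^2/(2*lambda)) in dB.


Step 1: lambda = c/f = 1500/50000 = 0.03 m
Step 2: TS = 10*log10(a*L^2/(2*lambda)) = 10*log10(1.87*14^2/(2*0.03)) = 37.86

37.86 dB


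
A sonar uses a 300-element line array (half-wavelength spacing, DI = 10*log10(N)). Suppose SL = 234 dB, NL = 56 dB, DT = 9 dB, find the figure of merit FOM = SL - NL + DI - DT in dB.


Step 1: DI = 10*log10(300) = 24.77 dB
Step 2: FOM = SL - NL + DI - DT = 234 - 56 + 24.77 - 9 = 193.77

193.77 dB


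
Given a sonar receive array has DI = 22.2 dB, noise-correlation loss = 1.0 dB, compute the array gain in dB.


21.2 dB


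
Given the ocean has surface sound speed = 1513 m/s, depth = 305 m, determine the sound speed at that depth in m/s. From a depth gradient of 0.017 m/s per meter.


c = 1513 + 0.017 * 305 = 1518.185

1518.185 m/s


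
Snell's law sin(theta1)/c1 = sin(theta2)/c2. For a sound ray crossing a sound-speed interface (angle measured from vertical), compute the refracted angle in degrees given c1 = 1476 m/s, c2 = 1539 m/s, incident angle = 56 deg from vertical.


sin(theta2) = (c2/c1)*sin(theta1) = (1539/1476)*sin(56 deg) = 0.86442
theta2 = arcsin(0.86442) = 59.82

59.82 deg


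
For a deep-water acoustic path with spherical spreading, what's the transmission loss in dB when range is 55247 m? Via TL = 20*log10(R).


TL = 20*log10(55247) = 94.85

94.85 dB


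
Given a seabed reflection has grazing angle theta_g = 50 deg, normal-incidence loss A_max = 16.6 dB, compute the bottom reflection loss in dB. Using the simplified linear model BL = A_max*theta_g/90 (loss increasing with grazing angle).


9.22 dB


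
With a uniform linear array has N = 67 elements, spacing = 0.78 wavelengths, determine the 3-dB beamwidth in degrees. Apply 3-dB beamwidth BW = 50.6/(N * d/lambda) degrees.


0.97 deg


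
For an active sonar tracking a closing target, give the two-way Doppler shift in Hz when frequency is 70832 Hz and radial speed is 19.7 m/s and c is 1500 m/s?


fd = 2*f*v/c = 2 * 70832 * 19.7 / 1500 = 1860.52

1860.52 Hz


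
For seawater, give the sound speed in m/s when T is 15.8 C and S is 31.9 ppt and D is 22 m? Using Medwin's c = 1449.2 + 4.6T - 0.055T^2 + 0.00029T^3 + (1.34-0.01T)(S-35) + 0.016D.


c = 1449.2 + 4.6*15.8 - 0.055*15.8^2 + 0.00029*15.8^3 + (1.34 - 0.01*15.8)*(31.9 - 35) + 0.016*22 = 1505.98

1505.98 m/s


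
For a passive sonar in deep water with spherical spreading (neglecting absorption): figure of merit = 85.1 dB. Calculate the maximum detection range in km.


At max range FOM = TL, so 20*log10(R) = 85.1
R = 10^(85.1/20) = 17988.71 m = 17.99 km

17.99 km


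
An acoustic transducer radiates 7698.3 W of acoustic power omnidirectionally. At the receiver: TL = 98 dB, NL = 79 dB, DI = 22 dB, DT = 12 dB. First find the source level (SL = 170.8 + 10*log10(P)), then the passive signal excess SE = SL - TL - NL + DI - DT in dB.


Step 1: SL = 170.8 + 10*log10(7698.3) = 209.66 dB
Step 2: SE = SL - TL - NL + DI - DT = 209.66 - 98 - 79 + 22 - 12 = 42.66

42.66 dB


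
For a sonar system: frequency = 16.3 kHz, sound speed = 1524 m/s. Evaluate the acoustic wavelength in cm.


9.35 cm


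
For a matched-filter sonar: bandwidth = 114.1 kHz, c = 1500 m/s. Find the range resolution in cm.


dR = c/(2*BW) = 1500 / (2 * 114.1e3) = 0.0066 m = 0.66 cm

0.66 cm


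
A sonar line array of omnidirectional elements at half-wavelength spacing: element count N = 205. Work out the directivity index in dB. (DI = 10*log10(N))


23.12 dB


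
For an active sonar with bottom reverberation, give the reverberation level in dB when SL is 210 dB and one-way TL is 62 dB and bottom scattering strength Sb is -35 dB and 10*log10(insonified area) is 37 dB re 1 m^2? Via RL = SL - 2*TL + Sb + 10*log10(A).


88 dB


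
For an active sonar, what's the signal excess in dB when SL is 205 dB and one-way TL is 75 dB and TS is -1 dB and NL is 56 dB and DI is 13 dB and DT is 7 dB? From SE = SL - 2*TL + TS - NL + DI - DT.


4 dB


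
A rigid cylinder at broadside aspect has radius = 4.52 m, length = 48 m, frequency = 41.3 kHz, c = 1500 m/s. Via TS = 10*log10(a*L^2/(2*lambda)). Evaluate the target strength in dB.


lambda = 1500/41300 = 0.03632 m
TS = 10*log10(4.52*48^2/(2*0.03632)) = 51.56

51.56 dB


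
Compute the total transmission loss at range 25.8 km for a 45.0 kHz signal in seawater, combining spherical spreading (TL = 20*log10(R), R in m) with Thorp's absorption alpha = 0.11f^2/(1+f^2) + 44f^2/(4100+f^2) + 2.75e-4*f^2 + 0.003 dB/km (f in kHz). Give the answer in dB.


480.82 dB


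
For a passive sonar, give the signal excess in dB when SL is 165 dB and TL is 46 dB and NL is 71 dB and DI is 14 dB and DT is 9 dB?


53 dB


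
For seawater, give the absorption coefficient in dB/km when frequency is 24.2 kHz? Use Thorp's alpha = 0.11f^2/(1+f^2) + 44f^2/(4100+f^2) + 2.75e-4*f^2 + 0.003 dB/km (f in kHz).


5.773 dB/km


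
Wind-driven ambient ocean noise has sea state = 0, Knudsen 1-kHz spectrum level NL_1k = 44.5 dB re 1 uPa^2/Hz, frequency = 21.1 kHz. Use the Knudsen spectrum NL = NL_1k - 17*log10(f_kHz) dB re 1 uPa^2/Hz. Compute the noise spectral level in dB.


NL = NL_1k - 17*log10(f_kHz) = 44.5 - 17*log10(21.1) = 44.5 - (22.51) = 21.99

21.99 dB


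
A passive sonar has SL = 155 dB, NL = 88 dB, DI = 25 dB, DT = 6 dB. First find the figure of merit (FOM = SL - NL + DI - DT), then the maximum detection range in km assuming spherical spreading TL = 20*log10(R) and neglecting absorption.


Step 1: FOM = SL - NL + DI - DT = 155 - 88 + 25 - 6 = 86 dB
Step 2: at max range FOM = TL = 20*log10(R), so R = 10^(86/20) = 19952.62 m = 19.95 km

19.95 km


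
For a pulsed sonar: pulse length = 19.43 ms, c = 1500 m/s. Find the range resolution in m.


dR = c*tau/2 = 1500 * 19.43e-3 / 2 = 14.5725

14.5725 m


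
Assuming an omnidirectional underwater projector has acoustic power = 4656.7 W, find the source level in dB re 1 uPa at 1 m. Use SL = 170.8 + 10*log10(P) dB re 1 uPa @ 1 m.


SL = 170.8 + 10*log10(4656.7) = 170.8 + 36.68 = 207.48

207.48 dB


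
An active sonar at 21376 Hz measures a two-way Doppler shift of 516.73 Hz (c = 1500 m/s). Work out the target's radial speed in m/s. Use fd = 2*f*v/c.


From fd = 2*f*v/c, v = c*fd/(2*f) = 1500 * 516.73 / (2*21376) = 18.13

18.13 m/s


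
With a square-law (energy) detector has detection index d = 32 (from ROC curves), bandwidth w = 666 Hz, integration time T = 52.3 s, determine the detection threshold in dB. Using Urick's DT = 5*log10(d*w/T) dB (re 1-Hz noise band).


DT = 5*log10(d*w/T) = 5*log10(32 * 666 / 52.3) = 5*log10(407.5) = 13.05

13.05 dB


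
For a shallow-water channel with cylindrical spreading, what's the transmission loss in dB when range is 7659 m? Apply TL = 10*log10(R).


38.84 dB


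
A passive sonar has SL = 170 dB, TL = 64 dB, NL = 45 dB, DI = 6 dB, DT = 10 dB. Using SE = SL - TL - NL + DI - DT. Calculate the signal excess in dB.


SE = SL - TL - NL + DI - DT = 170 - 64 - 45 + 6 - 10 = 57

57 dB


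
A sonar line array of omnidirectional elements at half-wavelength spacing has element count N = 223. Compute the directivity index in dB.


DI = 10*log10(223) = 23.48

23.48 dB


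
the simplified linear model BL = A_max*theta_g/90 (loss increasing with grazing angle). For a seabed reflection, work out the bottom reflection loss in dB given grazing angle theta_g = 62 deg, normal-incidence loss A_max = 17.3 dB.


11.92 dB


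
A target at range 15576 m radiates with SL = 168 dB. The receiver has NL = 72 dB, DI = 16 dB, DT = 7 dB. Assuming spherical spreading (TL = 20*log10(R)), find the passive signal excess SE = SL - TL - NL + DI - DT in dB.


Step 1: TL = 20*log10(15576) = 83.85 dB
Step 2: SE = 168 - 83.85 - 72 + 16 - 7 = 21.15

21.15 dB


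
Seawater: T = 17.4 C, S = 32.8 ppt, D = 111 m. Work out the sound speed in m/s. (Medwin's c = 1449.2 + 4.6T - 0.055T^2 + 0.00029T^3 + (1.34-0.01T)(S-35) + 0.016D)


c = 1449.2 + 4.6*17.4 - 0.055*17.4^2 + 0.00029*17.4^3 + (1.34 - 0.01*17.4)*(32.8 - 35) + 0.016*111 = 1513.33

1513.33 m/s


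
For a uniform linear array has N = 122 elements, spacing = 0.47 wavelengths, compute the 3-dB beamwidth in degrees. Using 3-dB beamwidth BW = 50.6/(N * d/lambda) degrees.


BW = 50.6 / (122 * 0.47) = 50.6 / 57.34 = 0.88

0.88 deg


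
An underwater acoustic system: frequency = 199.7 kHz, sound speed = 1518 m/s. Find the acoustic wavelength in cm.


lambda = c/f = 1518 / 199700 = 0.0076 m = 0.76 cm

0.76 cm


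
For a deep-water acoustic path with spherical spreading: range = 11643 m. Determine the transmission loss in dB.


TL = 20*log10(11643) = 81.32

81.32 dB


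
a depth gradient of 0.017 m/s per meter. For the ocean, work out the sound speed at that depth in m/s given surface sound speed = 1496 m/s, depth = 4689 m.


c = 1496 + 0.017 * 4689 = 1575.713

1575.713 m/s


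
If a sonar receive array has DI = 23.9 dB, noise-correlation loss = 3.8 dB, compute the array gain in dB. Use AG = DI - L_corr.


20.1 dB


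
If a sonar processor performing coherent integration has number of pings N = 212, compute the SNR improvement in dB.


23.26 dB


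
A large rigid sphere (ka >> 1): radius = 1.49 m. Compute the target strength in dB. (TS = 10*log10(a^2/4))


TS = 10*log10(1.49^2 / 4) = 10*log10(0.555025) = -2.56

-2.56 dB


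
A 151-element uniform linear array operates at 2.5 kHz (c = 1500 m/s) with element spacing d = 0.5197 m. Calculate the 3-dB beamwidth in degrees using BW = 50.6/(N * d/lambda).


Step 1: lambda = 1500/2500 = 0.6 m
Step 2: d/lambda = 0.5197/0.6 = 0.8662
Step 3: BW = 50.6/(N * d/lambda) = 50.6/(151 * 0.8662) = 0.39

0.39 deg


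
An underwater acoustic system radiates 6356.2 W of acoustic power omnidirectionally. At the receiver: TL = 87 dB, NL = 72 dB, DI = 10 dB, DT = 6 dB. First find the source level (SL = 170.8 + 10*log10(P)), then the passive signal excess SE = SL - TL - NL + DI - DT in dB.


Step 1: SL = 170.8 + 10*log10(6356.2) = 208.83 dB
Step 2: SE = SL - TL - NL + DI - DT = 208.83 - 87 - 72 + 10 - 6 = 53.83

53.83 dB


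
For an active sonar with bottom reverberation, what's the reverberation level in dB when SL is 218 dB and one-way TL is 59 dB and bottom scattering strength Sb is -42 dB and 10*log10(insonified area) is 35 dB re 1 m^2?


RL = SL - 2*TL + Sb + 10*log10(A) = 218 - 2*59 + (-42) + 35 = 93

93 dB
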